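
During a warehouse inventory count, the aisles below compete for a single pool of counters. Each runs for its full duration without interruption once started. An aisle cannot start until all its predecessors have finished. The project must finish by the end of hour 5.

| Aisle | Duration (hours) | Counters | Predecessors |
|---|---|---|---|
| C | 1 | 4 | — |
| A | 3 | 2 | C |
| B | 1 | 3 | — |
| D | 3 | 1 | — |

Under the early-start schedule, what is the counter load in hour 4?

2

At early start, hour 4 has: A.
Demand: 2 = 2.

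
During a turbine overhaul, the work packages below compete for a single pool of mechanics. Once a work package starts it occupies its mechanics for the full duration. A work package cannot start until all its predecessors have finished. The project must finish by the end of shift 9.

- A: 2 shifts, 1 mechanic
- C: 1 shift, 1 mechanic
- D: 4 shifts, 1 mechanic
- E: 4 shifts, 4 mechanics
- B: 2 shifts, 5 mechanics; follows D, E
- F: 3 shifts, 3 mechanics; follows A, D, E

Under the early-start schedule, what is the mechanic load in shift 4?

5

At early start, shift 4 has: D, E.
Demand: 1 + 4 = 5.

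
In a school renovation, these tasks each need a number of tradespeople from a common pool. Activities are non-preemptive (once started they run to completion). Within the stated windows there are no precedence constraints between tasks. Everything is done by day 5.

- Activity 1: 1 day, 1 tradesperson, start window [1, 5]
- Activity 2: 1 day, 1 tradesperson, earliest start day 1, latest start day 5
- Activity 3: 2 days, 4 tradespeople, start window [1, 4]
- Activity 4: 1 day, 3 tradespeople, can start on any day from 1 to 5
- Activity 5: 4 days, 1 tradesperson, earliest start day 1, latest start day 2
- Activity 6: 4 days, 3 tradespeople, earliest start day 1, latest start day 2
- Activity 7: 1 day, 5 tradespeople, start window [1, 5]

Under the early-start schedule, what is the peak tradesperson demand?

18

Early-start schedule: Activity 1@1, Activity 2@1, Activity 3@1, Activity 4@1, Activity 5@1, Activity 6@1, Activity 7@1.
Load per day: day 1: 18, day 2: 8, day 3: 4, day 4: 4, day 5: 0.
Peak is 18.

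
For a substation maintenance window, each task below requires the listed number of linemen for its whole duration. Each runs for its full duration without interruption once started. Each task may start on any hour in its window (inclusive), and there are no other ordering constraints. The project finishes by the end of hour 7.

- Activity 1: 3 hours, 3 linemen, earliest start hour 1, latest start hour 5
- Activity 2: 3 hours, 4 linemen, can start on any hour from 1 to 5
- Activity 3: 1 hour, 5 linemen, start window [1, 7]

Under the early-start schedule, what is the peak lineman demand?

Early-start schedule: Activity 1@1, Activity 2@1, Activity 3@1.
Load per hour: hour 1: 12, hour 2: 7, hour 3: 7, hour 4: 0, hour 5: 0, hour 6: 0, hour 7: 0.
Peak is 12.

12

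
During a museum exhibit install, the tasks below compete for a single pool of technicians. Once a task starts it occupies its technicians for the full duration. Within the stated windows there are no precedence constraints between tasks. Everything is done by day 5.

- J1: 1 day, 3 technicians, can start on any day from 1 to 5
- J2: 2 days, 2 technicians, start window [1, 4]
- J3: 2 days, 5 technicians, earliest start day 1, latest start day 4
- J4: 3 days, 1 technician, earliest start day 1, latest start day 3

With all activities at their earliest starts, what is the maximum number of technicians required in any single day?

Early-start schedule: J1@1, J2@1, J3@1, J4@1.
Load per day: day 1: 11, day 2: 8, day 3: 1, day 4: 0, day 5: 0.
Peak is 11.

11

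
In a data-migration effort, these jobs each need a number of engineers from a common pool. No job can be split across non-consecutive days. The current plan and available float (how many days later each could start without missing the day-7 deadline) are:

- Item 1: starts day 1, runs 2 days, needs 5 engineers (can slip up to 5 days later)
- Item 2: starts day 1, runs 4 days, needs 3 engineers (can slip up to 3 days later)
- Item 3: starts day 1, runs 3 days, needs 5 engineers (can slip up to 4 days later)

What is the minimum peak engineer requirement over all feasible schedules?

8

Early-start (Item 1@1, Item 2@1, Item 3@1) gives peak 13: d1:13  d2:13  d3:8  d4:3  d5:0  d6:0  d7:0.
Shift Item 3→3.
Schedule Item 1@1, Item 2@1, Item 3@3: d1:8  d2:8  d3:8  d4:8  d5:5  d6:0  d7:0 — peak 8.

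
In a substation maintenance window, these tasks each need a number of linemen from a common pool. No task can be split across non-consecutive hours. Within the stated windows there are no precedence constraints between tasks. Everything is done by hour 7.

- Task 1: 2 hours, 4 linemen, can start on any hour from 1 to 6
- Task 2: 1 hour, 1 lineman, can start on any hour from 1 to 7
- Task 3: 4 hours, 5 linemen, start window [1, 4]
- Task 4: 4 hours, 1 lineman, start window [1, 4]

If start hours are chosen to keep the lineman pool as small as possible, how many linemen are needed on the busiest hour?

6

Early-start (Task 1@1, Task 2@1, Task 3@1, Task 4@1) gives peak 11: h1:11  h2:10  h3:6  h4:6  h5:0  h6:0  h7:0.
Shift Task 3→3.
Schedule Task 1@1, Task 2@1, Task 3@3, Task 4@1: h1:6  h2:5  h3:6  h4:6  h5:5  h6:5  h7:0 — peak 6.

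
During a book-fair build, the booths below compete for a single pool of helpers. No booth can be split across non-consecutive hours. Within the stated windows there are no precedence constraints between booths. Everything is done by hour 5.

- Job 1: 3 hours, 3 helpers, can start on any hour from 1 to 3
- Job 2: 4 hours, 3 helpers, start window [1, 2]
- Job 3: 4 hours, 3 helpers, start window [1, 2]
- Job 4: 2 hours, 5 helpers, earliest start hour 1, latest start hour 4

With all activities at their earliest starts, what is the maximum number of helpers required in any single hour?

Early-start schedule: Job 1@1, Job 2@1, Job 3@1, Job 4@1.
Load per hour: hour 1: 14, hour 2: 14, hour 3: 9, hour 4: 6, hour 5: 0.
Peak is 14.

14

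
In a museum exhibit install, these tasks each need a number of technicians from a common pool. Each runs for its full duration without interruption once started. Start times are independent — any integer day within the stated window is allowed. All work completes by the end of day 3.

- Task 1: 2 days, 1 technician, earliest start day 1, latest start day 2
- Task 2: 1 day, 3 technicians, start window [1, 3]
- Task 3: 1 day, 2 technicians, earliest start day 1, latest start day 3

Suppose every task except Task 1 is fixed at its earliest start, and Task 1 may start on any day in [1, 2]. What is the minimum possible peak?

5

Task 1@1: d1:6  d2:1  d3:0 → peak 6
Task 1@2: d1:5  d2:1  d3:1 → peak 5
Best is Task 1@2, peak 5.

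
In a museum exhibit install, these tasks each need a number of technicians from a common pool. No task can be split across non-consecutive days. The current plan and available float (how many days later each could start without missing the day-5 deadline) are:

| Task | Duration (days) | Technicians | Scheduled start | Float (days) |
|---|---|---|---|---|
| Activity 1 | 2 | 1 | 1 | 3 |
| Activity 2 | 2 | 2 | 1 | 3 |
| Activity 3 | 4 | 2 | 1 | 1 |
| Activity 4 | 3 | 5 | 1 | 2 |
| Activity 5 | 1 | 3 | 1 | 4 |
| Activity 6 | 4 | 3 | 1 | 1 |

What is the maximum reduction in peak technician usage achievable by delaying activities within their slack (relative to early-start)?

Early-start peak: d1:16  d2:13  d3:10  d4:5  d5:0 ⇒ 16.
Leveled (Activity 1@1, Activity 2@1, Activity 3@1, Activity 4@3, Activity 5@1, Activity 6@2): d1:8  d2:8  d3:10  d4:10  d5:8 ⇒ 10.
Reduction 16 − 10 = 6.

6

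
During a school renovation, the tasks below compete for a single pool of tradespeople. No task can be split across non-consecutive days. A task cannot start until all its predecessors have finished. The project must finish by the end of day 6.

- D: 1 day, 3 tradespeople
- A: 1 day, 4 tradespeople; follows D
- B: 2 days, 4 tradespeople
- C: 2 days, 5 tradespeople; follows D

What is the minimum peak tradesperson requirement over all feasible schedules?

Early-start (D@1, A@2, B@1, C@2) gives peak 13: d1:7  d2:13  d3:5  d4:0  d5:0  d6:0.
Shift B→3, C→5.
Schedule D@1, A@2, B@3, C@5: d1:3  d2:4  d3:4  d4:4  d5:5  d6:5 — peak 5.
Total tradesperson-days = 25 over 6 days ⇒ peak ≥ ⌈25/6⌉ = 5, so 5 is optimal.

5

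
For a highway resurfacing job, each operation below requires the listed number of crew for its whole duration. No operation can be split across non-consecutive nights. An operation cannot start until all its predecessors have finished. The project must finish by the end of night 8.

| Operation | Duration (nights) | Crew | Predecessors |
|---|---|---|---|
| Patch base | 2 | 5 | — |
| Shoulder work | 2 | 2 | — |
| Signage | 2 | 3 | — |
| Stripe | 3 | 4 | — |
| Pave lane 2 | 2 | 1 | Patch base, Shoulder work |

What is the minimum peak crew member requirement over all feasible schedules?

5

Early-start (Patch base@1, Shoulder work@1, Signage@1, Stripe@1, Pave lane 2@3) gives peak 14: n1:14  n2:14  n3:5  n4:1  n5:0  n6:0  n7:0  n8:0.
Shift Shoulder work→3, Signage→3, Stripe→5, Pave lane 2→5.
Schedule Patch base@1, Shoulder work@3, Signage@3, Stripe@5, Pave lane 2@5: n1:5  n2:5  n3:5  n4:5  n5:5  n6:5  n7:4  n8:0 — peak 5.
Total crew member-nights = 34 over 8 nights ⇒ peak ≥ ⌈34/8⌉ = 5, so 5 is optimal.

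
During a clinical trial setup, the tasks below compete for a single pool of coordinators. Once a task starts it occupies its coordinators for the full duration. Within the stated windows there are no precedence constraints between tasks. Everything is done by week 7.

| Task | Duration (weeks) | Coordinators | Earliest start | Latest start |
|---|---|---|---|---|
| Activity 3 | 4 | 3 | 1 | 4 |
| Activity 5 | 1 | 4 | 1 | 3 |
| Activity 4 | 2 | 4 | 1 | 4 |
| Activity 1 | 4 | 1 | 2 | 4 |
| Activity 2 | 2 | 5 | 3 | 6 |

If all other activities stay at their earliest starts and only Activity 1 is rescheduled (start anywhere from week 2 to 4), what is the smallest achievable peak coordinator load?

Activity 1@2: w1:11  w2:8  w3:9  w4:9  w5:1  w6:0  w7:0 → peak 11
Activity 1@3: w1:11  w2:7  w3:9  w4:9  w5:1  w6:1  w7:0 → peak 11
Activity 1@4: w1:11  w2:7  w3:8  w4:9  w5:1  w6:1  w7:1 → peak 11
Best is Activity 1@2, peak 11.

11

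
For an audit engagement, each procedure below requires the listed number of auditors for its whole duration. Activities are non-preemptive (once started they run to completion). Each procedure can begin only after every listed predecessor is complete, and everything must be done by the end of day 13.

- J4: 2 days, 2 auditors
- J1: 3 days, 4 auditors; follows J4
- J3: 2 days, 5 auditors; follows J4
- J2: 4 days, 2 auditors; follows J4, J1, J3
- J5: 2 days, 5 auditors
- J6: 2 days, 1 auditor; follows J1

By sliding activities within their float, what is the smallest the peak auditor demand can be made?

Early-start (J4@1, J1@3, J3@3, J2@6, J5@1, J6@6) gives peak 9: d1:7  d2:7  d3:9  d4:9  d5:4  d6:3  d7:3  d8:2  d9:2  d10:0  d11:0  d12:0  d13:0.
Shift J3→6, J2→8, J5→12, J6→8.
Schedule J4@1, J1@3, J3@6, J2@8, J5@12, J6@8: d1:2  d2:2  d3:4  d4:4  d5:4  d6:5  d7:5  d8:3  d9:3  d10:2  d11:2  d12:5  d13:5 — peak 5.

5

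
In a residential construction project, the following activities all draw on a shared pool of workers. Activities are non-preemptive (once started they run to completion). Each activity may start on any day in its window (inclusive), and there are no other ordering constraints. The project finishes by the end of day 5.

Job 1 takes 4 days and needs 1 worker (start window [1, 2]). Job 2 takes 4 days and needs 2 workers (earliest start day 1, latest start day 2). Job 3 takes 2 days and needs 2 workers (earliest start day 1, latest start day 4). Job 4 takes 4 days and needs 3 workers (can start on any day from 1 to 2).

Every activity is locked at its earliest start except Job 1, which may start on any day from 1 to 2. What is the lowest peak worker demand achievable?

8

Job 1@1: d1:8  d2:8  d3:6  d4:6  d5:0 → peak 8
Job 1@2: d1:7  d2:8  d3:6  d4:6  d5:1 → peak 8
Best is Job 1@1, peak 8.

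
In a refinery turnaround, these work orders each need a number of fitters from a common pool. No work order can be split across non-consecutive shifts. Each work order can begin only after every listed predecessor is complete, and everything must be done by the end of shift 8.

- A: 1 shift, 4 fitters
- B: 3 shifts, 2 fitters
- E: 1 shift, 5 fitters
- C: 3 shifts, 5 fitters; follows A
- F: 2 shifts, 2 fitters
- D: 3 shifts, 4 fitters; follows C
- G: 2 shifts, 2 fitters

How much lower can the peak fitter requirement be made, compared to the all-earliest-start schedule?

Early-start peak: s1:15  s2:11  s3:7  s4:5  s5:4  s6:4  s7:4  s8:0 ⇒ 15.
Leveled (A@1, B@1, E@2, C@3, F@4, D@6, G@6): s1:6  s2:7  s3:7  s4:7  s5:7  s6:6  s7:6  s8:4 ⇒ 7.
Reduction 15 − 7 = 8.

8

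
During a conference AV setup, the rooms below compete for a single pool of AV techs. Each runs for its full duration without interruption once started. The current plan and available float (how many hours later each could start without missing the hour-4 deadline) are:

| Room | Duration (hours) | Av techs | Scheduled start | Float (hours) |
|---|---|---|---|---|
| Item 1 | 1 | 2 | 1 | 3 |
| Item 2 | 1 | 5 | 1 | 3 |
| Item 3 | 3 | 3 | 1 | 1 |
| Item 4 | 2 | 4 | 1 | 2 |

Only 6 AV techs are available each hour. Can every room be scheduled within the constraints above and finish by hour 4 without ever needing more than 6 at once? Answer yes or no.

The minimum achievable peak is 7; 6 < 7, so no feasible schedule stays within the cap.

no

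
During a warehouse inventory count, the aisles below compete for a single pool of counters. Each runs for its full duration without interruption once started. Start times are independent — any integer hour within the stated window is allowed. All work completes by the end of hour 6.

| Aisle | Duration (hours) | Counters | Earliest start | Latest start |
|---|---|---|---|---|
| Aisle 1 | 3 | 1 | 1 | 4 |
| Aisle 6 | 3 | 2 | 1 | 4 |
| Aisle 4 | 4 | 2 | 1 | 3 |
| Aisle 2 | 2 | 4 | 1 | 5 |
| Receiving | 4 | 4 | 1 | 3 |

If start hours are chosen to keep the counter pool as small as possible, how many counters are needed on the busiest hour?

Early-start (Aisle 1@1, Aisle 6@1, Aisle 4@1, Aisle 2@1, Receiving@1) gives peak 13: h1:13  h2:13  h3:9  h4:6  h5:0  h6:0.
Shift Aisle 6→4, Receiving→3.
Schedule Aisle 1@1, Aisle 6@4, Aisle 4@1, Aisle 2@1, Receiving@3: h1:7  h2:7  h3:7  h4:8  h5:6  h6:6 — peak 8.

8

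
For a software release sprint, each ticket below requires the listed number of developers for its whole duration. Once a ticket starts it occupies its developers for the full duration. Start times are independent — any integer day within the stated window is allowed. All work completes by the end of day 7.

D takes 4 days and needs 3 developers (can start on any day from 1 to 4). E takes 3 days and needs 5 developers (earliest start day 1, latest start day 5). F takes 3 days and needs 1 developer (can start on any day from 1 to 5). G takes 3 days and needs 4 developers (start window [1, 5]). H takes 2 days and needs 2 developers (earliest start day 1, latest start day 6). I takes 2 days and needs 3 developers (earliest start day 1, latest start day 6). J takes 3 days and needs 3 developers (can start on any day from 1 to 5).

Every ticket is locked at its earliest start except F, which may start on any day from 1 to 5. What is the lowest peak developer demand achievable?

20

F@1: d1:21  d2:21  d3:16  d4:3  d5:0  d6:0  d7:0 → peak 21
F@2: d1:20  d2:21  d3:16  d4:4  d5:0  d6:0  d7:0 → peak 21
F@3: d1:20  d2:20  d3:16  d4:4  d5:1  d6:0  d7:0 → peak 20
F@4: d1:20  d2:20  d3:15  d4:4  d5:1  d6:1  d7:0 → peak 20
F@5: d1:20  d2:20  d3:15  d4:3  d5:1  d6:1  d7:1 → peak 20
Best is F@3, peak 20.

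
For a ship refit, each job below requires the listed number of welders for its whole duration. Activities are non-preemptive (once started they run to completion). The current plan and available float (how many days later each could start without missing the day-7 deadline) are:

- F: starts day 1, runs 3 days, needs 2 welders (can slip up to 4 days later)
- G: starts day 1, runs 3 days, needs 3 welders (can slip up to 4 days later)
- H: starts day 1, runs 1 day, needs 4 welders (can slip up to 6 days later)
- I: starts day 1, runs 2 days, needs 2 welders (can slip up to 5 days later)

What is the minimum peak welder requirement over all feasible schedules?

4

Early-start (F@1, G@1, H@1, I@1) gives peak 11: d1:11  d2:7  d3:5  d4:0  d5:0  d6:0  d7:0.
Shift G→4, H→7.
Schedule F@1, G@4, H@7, I@1: d1:4  d2:4  d3:2  d4:3  d5:3  d6:3  d7:4 — peak 4.
Total welder-days = 23 over 7 days ⇒ peak ≥ ⌈23/7⌉ = 4, so 4 is optimal.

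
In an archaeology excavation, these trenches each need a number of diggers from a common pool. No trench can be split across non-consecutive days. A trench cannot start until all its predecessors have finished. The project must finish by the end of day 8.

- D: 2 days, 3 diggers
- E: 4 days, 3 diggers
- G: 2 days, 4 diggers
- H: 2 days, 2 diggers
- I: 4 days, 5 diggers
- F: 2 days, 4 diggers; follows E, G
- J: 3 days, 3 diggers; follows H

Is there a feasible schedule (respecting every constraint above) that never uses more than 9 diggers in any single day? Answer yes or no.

Schedule D@3, E@1, G@1, H@1, I@5, F@6, J@3: d1:9  d2:9  d3:9  d4:9  d5:8  d6:9  d7:9  d8:5 — peak 9 ≤ 9.

yes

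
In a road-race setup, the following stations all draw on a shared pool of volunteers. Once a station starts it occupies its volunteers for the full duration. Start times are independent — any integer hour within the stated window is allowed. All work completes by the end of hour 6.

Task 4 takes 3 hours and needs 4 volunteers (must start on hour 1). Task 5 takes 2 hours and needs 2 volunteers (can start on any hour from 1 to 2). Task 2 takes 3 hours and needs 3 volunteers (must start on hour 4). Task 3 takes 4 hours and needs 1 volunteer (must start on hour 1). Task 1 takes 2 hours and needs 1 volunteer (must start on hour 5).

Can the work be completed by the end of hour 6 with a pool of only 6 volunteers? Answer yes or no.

no

The minimum achievable peak is 7; 6 < 7, so no feasible schedule stays within the cap.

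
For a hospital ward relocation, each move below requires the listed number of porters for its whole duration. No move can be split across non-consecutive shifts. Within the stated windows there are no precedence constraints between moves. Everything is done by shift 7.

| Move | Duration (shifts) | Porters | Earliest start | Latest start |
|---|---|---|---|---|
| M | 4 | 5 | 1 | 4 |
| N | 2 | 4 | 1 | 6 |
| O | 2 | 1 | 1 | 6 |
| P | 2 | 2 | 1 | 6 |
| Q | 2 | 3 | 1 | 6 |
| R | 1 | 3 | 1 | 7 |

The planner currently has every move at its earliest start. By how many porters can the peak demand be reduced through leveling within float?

Early-start peak: s1:18  s2:15  s3:5  s4:5  s5:0  s6:0  s7:0 ⇒ 18.
Leveled (M@1, N@5, O@1, P@3, Q@5, R@7): s1:6  s2:6  s3:7  s4:7  s5:7  s6:7  s7:3 ⇒ 7.
Reduction 18 − 7 = 11.

11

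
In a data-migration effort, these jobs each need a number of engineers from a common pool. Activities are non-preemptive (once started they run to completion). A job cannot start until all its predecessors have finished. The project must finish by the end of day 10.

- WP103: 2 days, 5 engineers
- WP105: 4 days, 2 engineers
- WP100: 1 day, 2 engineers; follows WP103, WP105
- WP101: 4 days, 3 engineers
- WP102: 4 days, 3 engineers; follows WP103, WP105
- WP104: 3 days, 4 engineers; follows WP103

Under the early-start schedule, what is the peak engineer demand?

10

Early-start schedule: WP103@1, WP105@1, WP100@5, WP101@1, WP102@5, WP104@3.
Load per day: day 1: 10, day 2: 10, day 3: 9, day 4: 9, day 5: 9, day 6: 3, day 7: 3, day 8: 3, day 9: 0, day 10: 0.
Peak is 10.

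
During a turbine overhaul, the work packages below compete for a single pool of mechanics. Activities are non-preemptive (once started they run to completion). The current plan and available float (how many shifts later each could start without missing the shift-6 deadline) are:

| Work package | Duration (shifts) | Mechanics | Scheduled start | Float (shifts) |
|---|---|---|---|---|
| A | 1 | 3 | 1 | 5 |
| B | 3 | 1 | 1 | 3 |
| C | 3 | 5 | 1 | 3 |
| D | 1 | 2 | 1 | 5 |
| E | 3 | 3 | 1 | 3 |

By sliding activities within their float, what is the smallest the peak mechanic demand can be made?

Early-start (A@1, B@1, C@1, D@1, E@1) gives peak 14: s1:14  s2:9  s3:9  s4:0  s5:0  s6:0.
Shift B→2, C→4, D→2.
Schedule A@1, B@2, C@4, D@2, E@1: s1:6  s2:6  s3:4  s4:6  s5:5  s6:5 — peak 6.
Total mechanic-shifts = 32 over 6 shifts ⇒ peak ≥ ⌈32/6⌉ = 6, so 6 is optimal.

6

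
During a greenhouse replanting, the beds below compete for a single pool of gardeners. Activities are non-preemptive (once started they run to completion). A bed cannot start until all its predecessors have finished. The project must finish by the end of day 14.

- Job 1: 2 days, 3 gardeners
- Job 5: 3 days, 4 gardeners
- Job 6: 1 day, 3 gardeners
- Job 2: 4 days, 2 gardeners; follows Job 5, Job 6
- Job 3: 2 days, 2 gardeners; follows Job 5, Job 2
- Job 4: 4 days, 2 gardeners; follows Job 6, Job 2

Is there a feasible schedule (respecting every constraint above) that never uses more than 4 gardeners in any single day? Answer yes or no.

yes

Schedule Job 1@1, Job 5@3, Job 6@6, Job 2@7, Job 3@11, Job 4@11: d1:3  d2:3  d3:4  d4:4  d5:4  d6:3  d7:2  d8:2  d9:2  d10:2  d11:4  d12:4  d13:2  d14:2 — peak 4 ≤ 4.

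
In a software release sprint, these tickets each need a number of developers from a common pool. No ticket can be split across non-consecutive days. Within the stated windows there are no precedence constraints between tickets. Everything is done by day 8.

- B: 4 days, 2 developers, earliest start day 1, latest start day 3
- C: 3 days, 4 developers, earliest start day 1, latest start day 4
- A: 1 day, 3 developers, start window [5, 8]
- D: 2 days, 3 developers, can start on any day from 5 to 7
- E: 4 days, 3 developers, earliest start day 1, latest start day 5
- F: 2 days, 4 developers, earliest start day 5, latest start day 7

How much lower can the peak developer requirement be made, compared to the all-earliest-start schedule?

3

Early-start peak: d1:9  d2:9  d3:9  d4:5  d5:10  d6:7  d7:0  d8:0 ⇒ 10.
Leveled (B@1, C@1, A@8, D@5, E@4, F@7): d1:6  d2:6  d3:6  d4:5  d5:6  d6:6  d7:7  d8:7 ⇒ 7.
Reduction 10 − 7 = 3.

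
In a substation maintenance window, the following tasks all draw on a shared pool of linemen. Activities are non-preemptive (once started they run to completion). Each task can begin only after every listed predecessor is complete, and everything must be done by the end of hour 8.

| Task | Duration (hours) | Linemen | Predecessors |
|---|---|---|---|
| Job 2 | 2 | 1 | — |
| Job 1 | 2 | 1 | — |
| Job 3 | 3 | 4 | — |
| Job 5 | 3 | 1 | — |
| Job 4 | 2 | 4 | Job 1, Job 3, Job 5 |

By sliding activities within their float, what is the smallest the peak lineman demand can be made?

Early-start (Job 2@1, Job 1@1, Job 3@1, Job 5@1, Job 4@4) gives peak 7: h1:7  h2:7  h3:5  h4:4  h5:4  h6:0  h7:0  h8:0.
Shift Job 3→4, Job 4→7.
Schedule Job 2@1, Job 1@1, Job 3@4, Job 5@1, Job 4@7: h1:3  h2:3  h3:1  h4:4  h5:4  h6:4  h7:4  h8:4 — peak 4.
Total lineman-hours = 27 over 8 hours ⇒ peak ≥ ⌈27/8⌉ = 4, so 4 is optimal.

4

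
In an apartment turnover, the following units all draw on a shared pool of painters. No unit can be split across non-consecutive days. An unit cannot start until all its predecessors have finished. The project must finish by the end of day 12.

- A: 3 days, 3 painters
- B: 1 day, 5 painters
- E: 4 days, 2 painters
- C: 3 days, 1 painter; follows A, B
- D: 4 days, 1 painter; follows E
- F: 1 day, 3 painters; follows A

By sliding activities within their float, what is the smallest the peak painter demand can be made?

5

Early-start (A@1, B@1, E@1, C@4, D@5, F@4) gives peak 10: d1:10  d2:5  d3:5  d4:6  d5:2  d6:2  d7:1  d8:1  d9:0  d10:0  d11:0  d12:0.
Shift B→4, E→5, C→5, D→9, F→8.
Schedule A@1, B@4, E@5, C@5, D@9, F@8: d1:3  d2:3  d3:3  d4:5  d5:3  d6:3  d7:3  d8:5  d9:1  d10:1  d11:1  d12:1 — peak 5.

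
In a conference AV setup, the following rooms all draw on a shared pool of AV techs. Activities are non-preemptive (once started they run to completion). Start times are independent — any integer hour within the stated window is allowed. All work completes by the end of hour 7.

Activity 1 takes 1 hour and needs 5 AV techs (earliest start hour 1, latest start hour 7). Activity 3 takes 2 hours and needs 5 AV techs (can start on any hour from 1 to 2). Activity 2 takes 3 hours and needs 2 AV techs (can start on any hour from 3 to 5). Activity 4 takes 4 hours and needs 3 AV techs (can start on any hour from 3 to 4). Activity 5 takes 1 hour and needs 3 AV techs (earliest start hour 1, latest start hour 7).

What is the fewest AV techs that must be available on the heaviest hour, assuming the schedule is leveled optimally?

6

Early-start (Activity 1@1, Activity 3@1, Activity 2@3, Activity 4@3, Activity 5@1) gives peak 13: h1:13  h2:5  h3:5  h4:5  h5:5  h6:3  h7:0.
Shift Activity 3→2, Activity 2→4, Activity 4→4, Activity 5→7.
Schedule Activity 1@1, Activity 3@2, Activity 2@4, Activity 4@4, Activity 5@7: h1:5  h2:5  h3:5  h4:5  h5:5  h6:5  h7:6 — peak 6.
Total AV tech-hours = 36 over 7 hours ⇒ peak ≥ ⌈36/7⌉ = 6, so 6 is optimal.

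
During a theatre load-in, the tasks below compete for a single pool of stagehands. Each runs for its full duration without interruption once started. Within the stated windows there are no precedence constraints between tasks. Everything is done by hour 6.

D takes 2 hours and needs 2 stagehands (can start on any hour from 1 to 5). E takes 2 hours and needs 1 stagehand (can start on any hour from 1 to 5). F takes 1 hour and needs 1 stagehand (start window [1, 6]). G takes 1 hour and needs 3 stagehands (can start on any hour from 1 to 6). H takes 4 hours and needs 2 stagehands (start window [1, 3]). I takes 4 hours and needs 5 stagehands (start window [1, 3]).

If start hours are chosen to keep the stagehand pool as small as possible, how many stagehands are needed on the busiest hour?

Early-start (D@1, E@1, F@1, G@1, H@1, I@1) gives peak 14: h1:14  h2:10  h3:7  h4:7  h5:0  h6:0.
Shift H→2, I→3.
Schedule D@1, E@1, F@1, G@1, H@2, I@3: h1:7  h2:5  h3:7  h4:7  h5:7  h6:5 — peak 7.
Total stagehand-hours = 38 over 6 hours ⇒ peak ≥ ⌈38/6⌉ = 7, so 7 is optimal.

7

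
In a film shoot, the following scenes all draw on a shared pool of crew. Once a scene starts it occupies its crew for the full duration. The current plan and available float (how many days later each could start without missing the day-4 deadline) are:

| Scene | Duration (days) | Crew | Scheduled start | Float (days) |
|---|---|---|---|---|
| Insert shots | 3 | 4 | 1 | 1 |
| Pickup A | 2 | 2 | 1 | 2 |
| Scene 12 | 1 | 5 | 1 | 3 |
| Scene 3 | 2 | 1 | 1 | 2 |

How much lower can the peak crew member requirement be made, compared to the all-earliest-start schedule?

6

Early-start peak: d1:12  d2:7  d3:4  d4:0 ⇒ 12.
Leveled (Insert shots@1, Pickup A@1, Scene 12@4, Scene 3@3): d1:6  d2:6  d3:5  d4:6 ⇒ 6.
Reduction 12 − 6 = 6.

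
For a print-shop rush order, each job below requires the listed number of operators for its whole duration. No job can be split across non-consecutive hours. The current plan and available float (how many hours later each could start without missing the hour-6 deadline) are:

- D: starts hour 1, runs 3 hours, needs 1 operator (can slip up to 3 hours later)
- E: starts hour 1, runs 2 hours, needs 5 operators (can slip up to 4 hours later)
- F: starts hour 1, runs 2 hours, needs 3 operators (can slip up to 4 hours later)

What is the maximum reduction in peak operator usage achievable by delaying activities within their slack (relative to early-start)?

4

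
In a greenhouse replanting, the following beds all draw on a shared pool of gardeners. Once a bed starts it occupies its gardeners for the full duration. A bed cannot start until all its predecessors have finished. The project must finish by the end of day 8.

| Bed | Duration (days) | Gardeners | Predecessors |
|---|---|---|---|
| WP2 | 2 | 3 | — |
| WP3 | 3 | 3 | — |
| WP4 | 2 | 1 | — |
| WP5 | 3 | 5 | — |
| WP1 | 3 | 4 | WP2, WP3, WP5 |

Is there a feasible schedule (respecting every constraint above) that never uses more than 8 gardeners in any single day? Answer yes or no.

Schedule WP2@1, WP3@1, WP4@1, WP5@3, WP1@6: d1:7  d2:7  d3:8  d4:5  d5:5  d6:4  d7:4  d8:4 — peak 8 ≤ 8.

yes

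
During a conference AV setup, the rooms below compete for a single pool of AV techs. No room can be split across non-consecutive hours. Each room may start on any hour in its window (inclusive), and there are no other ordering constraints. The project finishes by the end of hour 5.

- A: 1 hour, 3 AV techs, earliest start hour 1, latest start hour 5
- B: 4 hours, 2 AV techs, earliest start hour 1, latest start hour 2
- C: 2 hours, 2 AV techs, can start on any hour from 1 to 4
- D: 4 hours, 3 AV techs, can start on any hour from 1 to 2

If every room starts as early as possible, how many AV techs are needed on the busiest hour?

10

Early-start schedule: A@1, B@1, C@1, D@1.
Load per hour: hour 1: 10, hour 2: 7, hour 3: 5, hour 4: 5, hour 5: 0.
Peak is 10.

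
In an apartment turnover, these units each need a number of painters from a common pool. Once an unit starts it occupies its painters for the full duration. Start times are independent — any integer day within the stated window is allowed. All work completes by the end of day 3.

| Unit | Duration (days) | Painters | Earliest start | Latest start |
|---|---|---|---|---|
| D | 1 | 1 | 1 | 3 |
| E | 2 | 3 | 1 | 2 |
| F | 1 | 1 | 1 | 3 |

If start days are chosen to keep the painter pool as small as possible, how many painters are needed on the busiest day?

3

Early-start (D@1, E@1, F@1) gives peak 5: d1:5  d2:3  d3:0.
Shift E→2.
Schedule D@1, E@2, F@1: d1:2  d2:3  d3:3 — peak 3.
Total painter-days = 8 over 3 days ⇒ peak ≥ ⌈8/3⌉ = 3, so 3 is optimal.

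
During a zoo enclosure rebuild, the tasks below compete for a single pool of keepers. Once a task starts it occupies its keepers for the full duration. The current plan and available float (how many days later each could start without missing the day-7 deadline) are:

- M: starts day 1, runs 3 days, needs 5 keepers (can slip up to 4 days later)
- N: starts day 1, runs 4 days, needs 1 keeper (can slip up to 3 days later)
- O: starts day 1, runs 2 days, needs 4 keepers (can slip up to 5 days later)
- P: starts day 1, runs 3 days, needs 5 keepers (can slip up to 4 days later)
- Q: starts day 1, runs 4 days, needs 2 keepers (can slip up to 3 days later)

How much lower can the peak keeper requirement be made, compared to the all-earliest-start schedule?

8

Early-start peak: d1:17  d2:17  d3:13  d4:3  d5:0  d6:0  d7:0 ⇒ 17.
Leveled (M@1, N@1, O@4, P@5, Q@1): d1:8  d2:8  d3:8  d4:7  d5:9  d6:5  d7:5 ⇒ 9.
Reduction 17 − 9 = 8.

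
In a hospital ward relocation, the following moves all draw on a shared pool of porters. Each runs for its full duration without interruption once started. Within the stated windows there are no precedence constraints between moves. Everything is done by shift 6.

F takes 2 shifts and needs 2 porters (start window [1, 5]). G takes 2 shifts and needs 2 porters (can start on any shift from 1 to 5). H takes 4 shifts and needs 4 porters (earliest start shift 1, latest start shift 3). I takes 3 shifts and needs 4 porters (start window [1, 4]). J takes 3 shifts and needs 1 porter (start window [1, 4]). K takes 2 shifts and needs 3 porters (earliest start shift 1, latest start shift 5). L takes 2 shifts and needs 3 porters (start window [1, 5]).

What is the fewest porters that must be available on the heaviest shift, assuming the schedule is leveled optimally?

10

Early-start (F@1, G@1, H@1, I@1, J@1, K@1, L@1) gives peak 19: s1:19  s2:19  s3:9  s4:4  s5:0  s6:0.
Shift I→3, K→5, L→5.
Schedule F@1, G@1, H@1, I@3, J@1, K@5, L@5: s1:9  s2:9  s3:9  s4:8  s5:10  s6:6 — peak 10.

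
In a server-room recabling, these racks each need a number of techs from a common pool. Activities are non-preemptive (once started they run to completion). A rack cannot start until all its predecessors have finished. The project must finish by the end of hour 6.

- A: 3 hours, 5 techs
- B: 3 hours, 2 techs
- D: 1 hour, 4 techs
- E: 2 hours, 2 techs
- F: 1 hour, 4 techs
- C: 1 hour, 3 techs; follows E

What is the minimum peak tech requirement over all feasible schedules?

7

Early-start (A@1, B@1, D@1, E@1, F@1, C@3) gives peak 17: h1:17  h2:9  h3:10  h4:0  h5:0  h6:0.
Shift D→4, E→4, F→5, C→6.
Schedule A@1, B@1, D@4, E@4, F@5, C@6: h1:7  h2:7  h3:7  h4:6  h5:6  h6:3 — peak 7.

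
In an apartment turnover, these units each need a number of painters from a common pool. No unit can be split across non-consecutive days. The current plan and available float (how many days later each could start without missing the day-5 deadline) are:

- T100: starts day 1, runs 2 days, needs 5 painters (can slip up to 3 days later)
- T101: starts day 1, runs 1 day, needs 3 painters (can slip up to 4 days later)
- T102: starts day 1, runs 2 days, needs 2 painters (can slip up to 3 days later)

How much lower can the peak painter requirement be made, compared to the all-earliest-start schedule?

5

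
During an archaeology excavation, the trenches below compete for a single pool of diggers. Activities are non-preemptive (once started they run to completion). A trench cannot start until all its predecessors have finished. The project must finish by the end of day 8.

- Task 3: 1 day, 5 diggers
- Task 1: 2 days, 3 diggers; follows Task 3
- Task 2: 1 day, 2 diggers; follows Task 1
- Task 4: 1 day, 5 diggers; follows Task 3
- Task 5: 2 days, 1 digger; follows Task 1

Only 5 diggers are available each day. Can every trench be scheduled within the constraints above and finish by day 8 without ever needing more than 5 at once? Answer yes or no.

yes

Schedule Task 3@1, Task 1@2, Task 2@4, Task 4@5, Task 5@6: d1:5  d2:3  d3:3  d4:2  d5:5  d6:1  d7:1  d8:0 — peak 5 ≤ 5.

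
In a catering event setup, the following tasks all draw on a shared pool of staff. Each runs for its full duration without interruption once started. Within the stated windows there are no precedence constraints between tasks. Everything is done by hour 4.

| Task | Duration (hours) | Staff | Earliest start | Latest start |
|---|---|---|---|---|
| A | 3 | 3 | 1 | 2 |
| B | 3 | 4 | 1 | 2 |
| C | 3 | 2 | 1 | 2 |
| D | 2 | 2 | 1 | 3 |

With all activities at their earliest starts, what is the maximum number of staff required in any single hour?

11

Early-start schedule: A@1, B@1, C@1, D@1.
Load per hour: hour 1: 11, hour 2: 11, hour 3: 9, hour 4: 0.
Peak is 11.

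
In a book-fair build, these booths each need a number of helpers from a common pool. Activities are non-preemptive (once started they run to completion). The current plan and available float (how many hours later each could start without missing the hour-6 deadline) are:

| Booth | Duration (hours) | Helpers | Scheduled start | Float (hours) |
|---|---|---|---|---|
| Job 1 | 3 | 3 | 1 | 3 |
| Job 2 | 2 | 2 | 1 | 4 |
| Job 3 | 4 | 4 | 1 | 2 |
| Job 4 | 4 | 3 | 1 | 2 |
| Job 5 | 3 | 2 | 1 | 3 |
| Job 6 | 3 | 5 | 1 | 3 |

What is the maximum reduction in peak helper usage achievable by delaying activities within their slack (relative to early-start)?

7

Early-start peak: h1:19  h2:19  h3:17  h4:7  h5:0  h6:0 ⇒ 19.
Leveled (Job 1@1, Job 2@1, Job 3@1, Job 4@3, Job 5@1, Job 6@4): h1:11  h2:11  h3:12  h4:12  h5:8  h6:8 ⇒ 12.
Reduction 19 − 12 = 7.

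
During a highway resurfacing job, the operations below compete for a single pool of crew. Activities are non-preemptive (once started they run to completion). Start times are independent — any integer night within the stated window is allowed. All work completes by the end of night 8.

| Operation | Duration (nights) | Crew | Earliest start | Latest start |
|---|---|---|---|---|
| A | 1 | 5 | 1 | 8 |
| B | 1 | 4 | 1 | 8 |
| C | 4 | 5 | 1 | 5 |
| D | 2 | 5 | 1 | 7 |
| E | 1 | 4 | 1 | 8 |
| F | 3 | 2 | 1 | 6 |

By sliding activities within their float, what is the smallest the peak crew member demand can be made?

8

Early-start (A@1, B@1, C@1, D@1, E@1, F@1) gives peak 25: n1:25  n2:12  n3:7  n4:5  n5:0  n6:0  n7:0  n8:0.
Shift B→2, C→3, D→7, E→2, F→3.
Schedule A@1, B@2, C@3, D@7, E@2, F@3: n1:5  n2:8  n3:7  n4:7  n5:7  n6:5  n7:5  n8:5 — peak 8.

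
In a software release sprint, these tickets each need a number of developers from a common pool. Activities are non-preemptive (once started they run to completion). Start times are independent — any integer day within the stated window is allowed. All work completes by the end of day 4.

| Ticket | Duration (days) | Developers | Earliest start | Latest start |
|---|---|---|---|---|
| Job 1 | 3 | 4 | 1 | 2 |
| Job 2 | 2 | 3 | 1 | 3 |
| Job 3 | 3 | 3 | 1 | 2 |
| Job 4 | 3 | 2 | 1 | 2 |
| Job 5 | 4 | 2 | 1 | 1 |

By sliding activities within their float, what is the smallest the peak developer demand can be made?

14

Schedule Job 1@1, Job 2@1, Job 3@1, Job 4@1, Job 5@1: d1:14  d2:14  d3:11  d4:2 — peak 14.
No arrangement of the 24 feasible schedules does better.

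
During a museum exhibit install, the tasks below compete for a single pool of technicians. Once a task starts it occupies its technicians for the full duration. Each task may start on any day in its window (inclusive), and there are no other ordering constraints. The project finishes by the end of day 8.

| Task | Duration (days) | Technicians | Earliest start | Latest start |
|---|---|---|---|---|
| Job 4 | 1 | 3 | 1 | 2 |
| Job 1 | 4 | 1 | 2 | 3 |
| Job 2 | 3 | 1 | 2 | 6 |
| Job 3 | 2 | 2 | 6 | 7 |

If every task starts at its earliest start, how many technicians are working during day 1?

3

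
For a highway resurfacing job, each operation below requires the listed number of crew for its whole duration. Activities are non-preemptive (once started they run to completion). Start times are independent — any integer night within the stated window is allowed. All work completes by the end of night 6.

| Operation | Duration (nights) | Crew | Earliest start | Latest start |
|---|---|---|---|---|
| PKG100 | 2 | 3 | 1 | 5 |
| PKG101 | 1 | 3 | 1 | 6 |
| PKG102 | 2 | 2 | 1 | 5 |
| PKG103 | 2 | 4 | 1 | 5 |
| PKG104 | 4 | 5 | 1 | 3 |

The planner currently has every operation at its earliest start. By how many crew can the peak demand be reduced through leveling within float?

Early-start peak: n1:17  n2:14  n3:5  n4:5  n5:0  n6:0 ⇒ 17.
Leveled (PKG100@1, PKG101@3, PKG102@4, PKG103@1, PKG104@3): n1:7  n2:7  n3:8  n4:7  n5:7  n6:5 ⇒ 8.
Reduction 17 − 8 = 9.

9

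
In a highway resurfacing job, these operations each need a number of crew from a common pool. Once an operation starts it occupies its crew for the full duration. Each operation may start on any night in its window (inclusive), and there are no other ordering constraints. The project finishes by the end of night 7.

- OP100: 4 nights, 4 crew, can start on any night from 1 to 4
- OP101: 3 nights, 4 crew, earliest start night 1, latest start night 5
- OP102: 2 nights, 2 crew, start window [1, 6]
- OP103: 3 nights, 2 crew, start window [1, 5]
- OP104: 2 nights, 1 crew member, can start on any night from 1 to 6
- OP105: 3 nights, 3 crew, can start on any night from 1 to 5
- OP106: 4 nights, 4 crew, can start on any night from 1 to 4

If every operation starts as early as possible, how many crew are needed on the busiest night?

20

Early-start schedule: OP100@1, OP101@1, OP102@1, OP103@1, OP104@1, OP105@1, OP106@1.
Load per night: night 1: 20, night 2: 20, night 3: 17, night 4: 8, night 5: 0, night 6: 0, night 7: 0.
Peak is 20.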